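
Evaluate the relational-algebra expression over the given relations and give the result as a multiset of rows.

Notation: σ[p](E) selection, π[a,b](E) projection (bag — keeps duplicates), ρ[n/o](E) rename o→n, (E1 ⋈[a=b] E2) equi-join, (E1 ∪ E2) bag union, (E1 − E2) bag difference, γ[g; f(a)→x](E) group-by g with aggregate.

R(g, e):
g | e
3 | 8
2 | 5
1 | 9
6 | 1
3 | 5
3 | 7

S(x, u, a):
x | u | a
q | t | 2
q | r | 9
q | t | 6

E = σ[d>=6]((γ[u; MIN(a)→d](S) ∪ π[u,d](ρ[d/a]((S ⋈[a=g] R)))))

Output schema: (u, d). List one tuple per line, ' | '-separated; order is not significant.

Stepwise |·|:
  S → 3
  γ[u; MIN(a)→d](S) → 2
  S → 3
  R → 6
  (S ⋈[a=g] R) → 2
  ρ[d/a]((S ⋈[a=g] R)) → 2
  π[u,d](ρ[d/a]((S ⋈[a=g] R))) → 2
  (γ[u; MIN(a)→d](S) ∪ π[u,d](ρ[d/a]((S ⋈[a=g] R)))) → 4
  σ[d>=6]((γ[u; MIN(a)→d](S) ∪ π[u,d](ρ[d/a]((S ⋈[a=g] R))))) → 2

== RESULT ==
u | d
r | 9
t | 6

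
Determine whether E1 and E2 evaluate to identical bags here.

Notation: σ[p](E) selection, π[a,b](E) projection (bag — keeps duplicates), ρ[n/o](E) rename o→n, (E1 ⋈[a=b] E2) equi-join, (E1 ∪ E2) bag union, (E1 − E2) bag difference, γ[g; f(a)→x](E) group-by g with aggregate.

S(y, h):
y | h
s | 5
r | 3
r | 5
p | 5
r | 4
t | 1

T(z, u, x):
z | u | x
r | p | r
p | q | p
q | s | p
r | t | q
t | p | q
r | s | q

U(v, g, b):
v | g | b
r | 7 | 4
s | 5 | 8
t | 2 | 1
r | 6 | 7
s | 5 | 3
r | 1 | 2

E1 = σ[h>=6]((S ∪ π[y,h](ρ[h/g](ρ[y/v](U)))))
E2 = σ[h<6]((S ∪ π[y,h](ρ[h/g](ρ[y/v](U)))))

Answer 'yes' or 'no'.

E1 subexpression sizes:
  S → 6
  U → 6
  ρ[y/v](U) → 6
  ρ[h/g](ρ[y/v](U)) → 6
  π[y,h](ρ[h/g](ρ[y/v](U))) → 6
  (S ∪ π[y,h](ρ[h/g](ρ[y/v](U)))) → 12
  σ[h>=6]((S ∪ π[y,h](ρ[h/g](ρ[y/v](U))))) → 2
E2 subexpression sizes:
  S → 6
  U → 6
  ρ[y/v](U) → 6
  ρ[h/g](ρ[y/v](U)) → 6
  π[y,h](ρ[h/g](ρ[y/v](U))) → 6
  (S ∪ π[y,h](ρ[h/g](ρ[y/v](U)))) → 12
  σ[h<6]((S ∪ π[y,h](ρ[h/g](ρ[y/v](U))))) → 10

E1 result:
y | h
r | 6
r | 7
E2 result:
y | h
p | 5
r | 1
r | 3
r | 4
r | 5
s | 5
s | 5
s | 5
t | 1
t | 2
Witness: ('r', 1) appears 0× in E1 but 1× in E2.

no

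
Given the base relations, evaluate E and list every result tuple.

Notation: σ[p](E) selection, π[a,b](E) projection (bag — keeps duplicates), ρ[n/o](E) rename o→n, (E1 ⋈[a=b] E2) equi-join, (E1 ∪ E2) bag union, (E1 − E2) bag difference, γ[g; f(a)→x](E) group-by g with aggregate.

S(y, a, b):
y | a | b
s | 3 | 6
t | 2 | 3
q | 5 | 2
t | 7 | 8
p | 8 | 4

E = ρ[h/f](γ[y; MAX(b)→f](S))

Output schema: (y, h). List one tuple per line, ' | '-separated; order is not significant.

Row counts bottom-up:
  S → 5
  γ[y; MAX(b)→f](S) → 4
  ρ[h/f](γ[y; MAX(b)→f](S)) → 4

== RESULT ==
y | h
p | 4
q | 2
s | 6
t | 8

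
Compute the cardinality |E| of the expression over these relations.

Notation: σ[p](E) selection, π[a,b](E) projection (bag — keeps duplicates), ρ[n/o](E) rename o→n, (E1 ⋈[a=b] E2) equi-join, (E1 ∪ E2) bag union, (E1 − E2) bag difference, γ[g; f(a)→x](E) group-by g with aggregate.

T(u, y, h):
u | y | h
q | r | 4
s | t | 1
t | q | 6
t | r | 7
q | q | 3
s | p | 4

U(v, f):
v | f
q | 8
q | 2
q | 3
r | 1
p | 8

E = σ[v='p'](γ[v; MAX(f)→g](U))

Stepwise |·|:
  U → 5
  γ[v; MAX(f)→g](U) → 3
  σ[v='p'](γ[v; MAX(f)→g](U)) → 1

|E| = 1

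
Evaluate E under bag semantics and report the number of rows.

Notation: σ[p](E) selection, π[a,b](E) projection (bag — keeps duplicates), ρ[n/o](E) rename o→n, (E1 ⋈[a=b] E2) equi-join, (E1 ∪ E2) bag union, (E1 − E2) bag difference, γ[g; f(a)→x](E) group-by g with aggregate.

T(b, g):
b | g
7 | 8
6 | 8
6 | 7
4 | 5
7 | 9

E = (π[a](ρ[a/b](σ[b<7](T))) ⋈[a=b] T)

Per-node cardinality:
  T → 5
  σ[b<7](T) → 3
  ρ[a/b](σ[b<7](T)) → 3
  π[a](ρ[a/b](σ[b<7](T))) → 3
  T → 5
  (π[a](ρ[a/b](σ[b<7](T))) ⋈[a=b] T) → 5

|E| = 5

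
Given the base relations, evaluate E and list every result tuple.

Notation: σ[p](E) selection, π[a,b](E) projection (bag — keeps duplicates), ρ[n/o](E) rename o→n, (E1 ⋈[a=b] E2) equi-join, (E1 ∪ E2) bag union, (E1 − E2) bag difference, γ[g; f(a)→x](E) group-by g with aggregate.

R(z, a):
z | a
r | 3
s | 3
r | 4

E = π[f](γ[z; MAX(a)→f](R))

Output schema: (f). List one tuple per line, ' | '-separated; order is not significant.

Stepwise |·|:
  R → 3
  γ[z; MAX(a)→f](R) → 2
  π[f](γ[z; MAX(a)→f](R)) → 2

== RESULT ==
f
3
4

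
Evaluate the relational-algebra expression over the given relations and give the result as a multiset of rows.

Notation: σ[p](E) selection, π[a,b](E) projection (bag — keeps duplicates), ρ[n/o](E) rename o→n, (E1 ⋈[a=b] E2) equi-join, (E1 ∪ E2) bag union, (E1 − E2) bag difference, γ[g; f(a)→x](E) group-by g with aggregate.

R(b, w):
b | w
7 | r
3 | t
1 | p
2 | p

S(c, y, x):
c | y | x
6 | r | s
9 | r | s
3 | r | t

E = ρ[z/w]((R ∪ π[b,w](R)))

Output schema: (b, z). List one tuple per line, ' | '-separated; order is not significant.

Stepwise |·|:
  R → 4
  R → 4
  π[b,w](R) → 4
  (R ∪ π[b,w](R)) → 8
  ρ[z/w]((R ∪ π[b,w](R))) → 8

== RESULT ==
b | z
1 | p
1 | p
2 | p
2 | p
3 | t
3 | t
7 | r
7 | r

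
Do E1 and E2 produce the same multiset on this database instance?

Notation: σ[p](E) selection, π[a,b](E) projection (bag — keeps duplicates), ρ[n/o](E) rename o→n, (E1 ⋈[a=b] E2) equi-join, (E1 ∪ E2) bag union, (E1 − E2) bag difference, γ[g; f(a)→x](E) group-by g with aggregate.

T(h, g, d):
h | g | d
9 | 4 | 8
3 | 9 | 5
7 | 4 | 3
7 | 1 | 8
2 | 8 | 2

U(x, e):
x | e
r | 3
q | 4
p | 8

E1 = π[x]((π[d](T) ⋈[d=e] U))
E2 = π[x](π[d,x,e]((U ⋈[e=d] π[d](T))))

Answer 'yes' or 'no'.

E1 stepwise |·|:
  T → 5
  π[d](T) → 5
  U → 3
  (π[d](T) ⋈[d=e] U) → 3
  π[x]((π[d](T) ⋈[d=e] U)) → 3
E2 stepwise |·|:
  U → 3
  T → 5
  π[d](T) → 5
  (U ⋈[e=d] π[d](T)) → 3
  π[d,x,e]((U ⋈[e=d] π[d](T))) → 3
  π[x](π[d,x,e]((U ⋈[e=d] π[d](T)))) → 3

E1 and E2 produce the same multiset:
x
p
p
r

yes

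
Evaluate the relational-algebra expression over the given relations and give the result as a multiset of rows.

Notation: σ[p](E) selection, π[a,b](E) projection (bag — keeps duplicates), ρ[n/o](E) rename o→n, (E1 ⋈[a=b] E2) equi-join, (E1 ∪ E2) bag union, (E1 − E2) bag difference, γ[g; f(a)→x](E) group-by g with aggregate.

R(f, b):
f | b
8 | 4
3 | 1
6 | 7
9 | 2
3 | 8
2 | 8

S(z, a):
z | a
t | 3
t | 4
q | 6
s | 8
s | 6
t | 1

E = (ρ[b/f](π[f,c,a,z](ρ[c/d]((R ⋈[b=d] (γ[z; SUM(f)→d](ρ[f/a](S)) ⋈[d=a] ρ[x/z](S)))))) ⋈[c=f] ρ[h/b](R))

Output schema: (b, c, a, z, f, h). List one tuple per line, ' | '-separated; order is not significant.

Row counts bottom-up:
  R → 6
  S → 6
  ρ[f/a](S) → 6
  γ[z; SUM(f)→d](ρ[f/a](S)) → 3
  S → 6
  ρ[x/z](S) → 6
  (γ[z; SUM(f)→d](ρ[f/a](S)) ⋈[d=a] ρ[x/z](S)) → 3
  (R ⋈[b=d] (γ[z; SUM(f)→d](ρ[f/a](S)) ⋈[d=a] ρ[x/z](S))) → 2
  ρ[c/d]((R ⋈[b=d] (γ[z; SUM(f)→d](ρ[f/a](S)) ⋈[d=a] ρ[x/z](S)))) → 2
  π[f,c,a,z](ρ[c/d]((R ⋈[b=d] (γ[z; SUM(f)→d](ρ[f/a](S)) ⋈[d=a] ρ[x/z](S))))) → 2
  ρ[b/f](π[f,c,a,z](ρ[c/d]((R ⋈[b=d] (γ[z; SUM(f)→d](ρ[f/a](S)) ⋈[d=a] ρ[x/z](S)))))) → 2
  R → 6
  ρ[h/b](R) → 6
  (ρ[b/f](π[f,c,a,z](ρ[c/d]((R ⋈[b=d] (γ[z; SUM(f)→d](ρ[f/a](S)) ⋈[d=a] ρ[x/z](S)))))) ⋈[c=f] ρ[h/b](R)) → 2

== RESULT ==
b | c | a | z | f | h
2 | 8 | 8 | t | 8 | 4
3 | 8 | 8 | t | 8 | 4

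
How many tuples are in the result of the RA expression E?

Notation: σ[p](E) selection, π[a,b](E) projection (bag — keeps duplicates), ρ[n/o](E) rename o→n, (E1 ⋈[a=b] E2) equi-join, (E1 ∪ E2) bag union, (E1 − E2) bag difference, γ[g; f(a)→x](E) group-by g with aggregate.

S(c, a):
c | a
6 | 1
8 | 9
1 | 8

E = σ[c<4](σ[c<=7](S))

Per-node cardinality:
  S → 3
  σ[c<=7](S) → 2
  σ[c<4](σ[c<=7](S)) → 1

|E| = 1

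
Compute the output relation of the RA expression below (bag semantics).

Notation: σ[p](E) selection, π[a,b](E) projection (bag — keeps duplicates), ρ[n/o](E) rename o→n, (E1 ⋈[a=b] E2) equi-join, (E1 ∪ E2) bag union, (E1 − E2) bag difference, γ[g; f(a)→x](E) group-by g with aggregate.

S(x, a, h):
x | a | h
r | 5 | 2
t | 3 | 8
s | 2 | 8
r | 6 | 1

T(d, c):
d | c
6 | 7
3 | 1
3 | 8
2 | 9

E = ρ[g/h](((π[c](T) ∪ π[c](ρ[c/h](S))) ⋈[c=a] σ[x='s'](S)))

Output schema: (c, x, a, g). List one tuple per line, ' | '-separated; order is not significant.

Per-node cardinality:
  T → 4
  π[c](T) → 4
  S → 4
  ρ[c/h](S) → 4
  π[c](ρ[c/h](S)) → 4
  (π[c](T) ∪ π[c](ρ[c/h](S))) → 8
  S → 4
  σ[x='s'](S) → 1
  ((π[c](T) ∪ π[c](ρ[c/h](S))) ⋈[c=a] σ[x='s'](S)) → 1
  ρ[g/h](((π[c](T) ∪ π[c](ρ[c/h](S))) ⋈[c=a] σ[x='s'](S))) → 1

== RESULT ==
c | x | a | g
2 | s | 2 | 8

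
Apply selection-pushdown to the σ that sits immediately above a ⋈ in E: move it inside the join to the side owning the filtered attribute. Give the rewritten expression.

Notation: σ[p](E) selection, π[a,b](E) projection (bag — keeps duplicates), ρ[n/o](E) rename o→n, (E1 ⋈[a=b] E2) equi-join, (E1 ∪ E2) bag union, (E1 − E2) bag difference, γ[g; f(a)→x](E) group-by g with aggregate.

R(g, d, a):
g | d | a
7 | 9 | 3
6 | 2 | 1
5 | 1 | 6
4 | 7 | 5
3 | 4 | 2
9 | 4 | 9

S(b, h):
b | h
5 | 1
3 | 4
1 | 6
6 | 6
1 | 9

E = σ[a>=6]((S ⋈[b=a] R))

σ filters on a, owned by the right side.
E' = (S ⋈[b=a] σ[a>=6](R))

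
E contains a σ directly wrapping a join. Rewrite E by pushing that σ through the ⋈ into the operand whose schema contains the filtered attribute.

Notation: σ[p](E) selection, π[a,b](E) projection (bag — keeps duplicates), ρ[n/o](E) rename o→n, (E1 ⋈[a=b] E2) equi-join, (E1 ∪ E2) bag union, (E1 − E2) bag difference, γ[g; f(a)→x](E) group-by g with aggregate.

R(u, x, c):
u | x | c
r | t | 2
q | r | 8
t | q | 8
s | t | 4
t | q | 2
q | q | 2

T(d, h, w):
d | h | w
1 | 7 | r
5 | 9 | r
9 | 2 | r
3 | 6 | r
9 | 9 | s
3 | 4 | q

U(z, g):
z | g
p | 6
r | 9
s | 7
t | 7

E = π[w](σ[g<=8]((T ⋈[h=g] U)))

σ filters on g, owned by the right side.
E' = π[w]((T ⋈[h=g] σ[g<=8](U)))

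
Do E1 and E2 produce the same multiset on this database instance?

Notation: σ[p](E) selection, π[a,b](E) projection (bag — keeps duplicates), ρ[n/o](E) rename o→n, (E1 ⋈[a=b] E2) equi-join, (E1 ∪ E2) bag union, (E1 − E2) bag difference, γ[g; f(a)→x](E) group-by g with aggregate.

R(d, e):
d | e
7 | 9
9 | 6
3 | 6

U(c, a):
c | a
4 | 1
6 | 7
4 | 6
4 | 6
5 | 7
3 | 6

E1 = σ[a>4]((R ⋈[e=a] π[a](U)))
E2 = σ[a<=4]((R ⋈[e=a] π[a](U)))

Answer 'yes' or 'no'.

E1 subexpression sizes:
  R → 3
  U → 6
  π[a](U) → 6
  (R ⋈[e=a] π[a](U)) → 6
  σ[a>4]((R ⋈[e=a] π[a](U))) → 6
E2 subexpression sizes:
  R → 3
  U → 6
  π[a](U) → 6
  (R ⋈[e=a] π[a](U)) → 6
  σ[a<=4]((R ⋈[e=a] π[a](U))) → 0

E1 result:
d | e | a
3 | 6 | 6
3 | 6 | 6
3 | 6 | 6
9 | 6 | 6
9 | 6 | 6
9 | 6 | 6
E2 result:
d | e | a
(0 rows)
Witness: (9, 6, 6) appears 3× in E1 but 0× in E2.

no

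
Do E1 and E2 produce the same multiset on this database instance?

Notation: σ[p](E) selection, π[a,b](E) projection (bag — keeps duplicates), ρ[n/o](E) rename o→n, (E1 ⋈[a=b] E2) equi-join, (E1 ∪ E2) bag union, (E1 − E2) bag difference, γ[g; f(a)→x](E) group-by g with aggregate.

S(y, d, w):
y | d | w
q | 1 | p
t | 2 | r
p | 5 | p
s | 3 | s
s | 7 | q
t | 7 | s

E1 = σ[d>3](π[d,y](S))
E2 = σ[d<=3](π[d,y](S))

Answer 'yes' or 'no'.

E1 subexpression sizes:
  S → 6
  π[d,y](S) → 6
  σ[d>3](π[d,y](S)) → 3
E2 subexpression sizes:
  S → 6
  π[d,y](S) → 6
  σ[d<=3](π[d,y](S)) → 3

E1 result:
d | y
5 | p
7 | s
7 | t
E2 result:
d | y
1 | q
2 | t
3 | s
Witness: (5, 'p') appears 1× in E1 but 0× in E2.

no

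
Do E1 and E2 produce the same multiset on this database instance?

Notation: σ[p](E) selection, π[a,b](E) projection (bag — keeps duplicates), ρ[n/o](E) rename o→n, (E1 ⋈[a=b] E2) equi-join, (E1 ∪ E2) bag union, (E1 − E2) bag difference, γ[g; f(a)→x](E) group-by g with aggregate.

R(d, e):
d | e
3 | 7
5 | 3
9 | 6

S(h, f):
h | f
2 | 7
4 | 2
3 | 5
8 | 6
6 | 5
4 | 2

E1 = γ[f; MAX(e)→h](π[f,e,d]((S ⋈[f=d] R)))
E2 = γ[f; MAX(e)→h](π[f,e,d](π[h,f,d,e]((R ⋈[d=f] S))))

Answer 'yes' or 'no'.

E1 subexpression sizes:
  S → 6
  R → 3
  (S ⋈[f=d] R) → 2
  π[f,e,d]((S ⋈[f=d] R)) → 2
  γ[f; MAX(e)→h](π[f,e,d]((S ⋈[f=d] R))) → 1
E2 subexpression sizes:
  R → 3
  S → 6
  (R ⋈[d=f] S) → 2
  π[h,f,d,e]((R ⋈[d=f] S)) → 2
  π[f,e,d](π[h,f,d,e]((R ⋈[d=f] S))) → 2
  γ[f; MAX(e)→h](π[f,e,d](π[h,f,d,e]((R ⋈[d=f] S)))) → 1

E1 and E2 produce the same multiset:
f | h
5 | 3

yes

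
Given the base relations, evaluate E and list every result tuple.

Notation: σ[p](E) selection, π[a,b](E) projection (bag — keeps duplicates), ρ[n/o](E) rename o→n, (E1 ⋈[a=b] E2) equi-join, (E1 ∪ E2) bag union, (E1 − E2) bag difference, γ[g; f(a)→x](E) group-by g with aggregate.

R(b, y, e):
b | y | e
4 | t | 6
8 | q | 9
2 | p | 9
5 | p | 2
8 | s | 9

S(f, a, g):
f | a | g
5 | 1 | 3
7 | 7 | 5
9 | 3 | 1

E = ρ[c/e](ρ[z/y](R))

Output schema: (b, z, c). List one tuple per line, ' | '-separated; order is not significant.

Stepwise |·|:
  R → 5
  ρ[z/y](R) → 5
  ρ[c/e](ρ[z/y](R)) → 5

== RESULT ==
b | z | c
2 | p | 9
4 | t | 6
5 | p | 2
8 | q | 9
8 | s | 9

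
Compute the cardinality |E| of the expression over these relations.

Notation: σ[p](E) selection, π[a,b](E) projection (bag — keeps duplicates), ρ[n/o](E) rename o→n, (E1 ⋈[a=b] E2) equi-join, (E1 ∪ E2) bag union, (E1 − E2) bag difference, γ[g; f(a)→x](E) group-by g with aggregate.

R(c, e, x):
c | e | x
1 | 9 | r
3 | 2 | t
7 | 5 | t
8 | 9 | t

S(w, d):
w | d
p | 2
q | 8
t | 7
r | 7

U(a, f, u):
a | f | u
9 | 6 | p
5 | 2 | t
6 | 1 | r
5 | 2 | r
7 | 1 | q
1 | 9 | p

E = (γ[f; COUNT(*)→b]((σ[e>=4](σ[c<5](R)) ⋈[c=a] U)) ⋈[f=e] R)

Per-node cardinality:
  R → 4
  σ[c<5](R) → 2
  σ[e>=4](σ[c<5](R)) → 1
  U → 6
  (σ[e>=4](σ[c<5](R)) ⋈[c=a] U) → 1
  γ[f; COUNT(*)→b]((σ[e>=4](σ[c<5](R)) ⋈[c=a] U)) → 1
  R → 4
  (γ[f; COUNT(*)→b]((σ[e>=4](σ[c<5](R)) ⋈[c=a] U)) ⋈[f=e] R) → 2

|E| = 2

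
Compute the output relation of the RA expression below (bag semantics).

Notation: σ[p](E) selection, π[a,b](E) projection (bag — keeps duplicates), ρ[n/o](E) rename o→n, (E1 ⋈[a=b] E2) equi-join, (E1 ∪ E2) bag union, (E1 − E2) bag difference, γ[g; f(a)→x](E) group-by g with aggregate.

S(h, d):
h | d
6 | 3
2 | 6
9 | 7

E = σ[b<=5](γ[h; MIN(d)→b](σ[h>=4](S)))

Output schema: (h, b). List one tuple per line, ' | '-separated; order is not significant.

Per-node cardinality:
  S → 3
  σ[h>=4](S) → 2
  γ[h; MIN(d)→b](σ[h>=4](S)) → 2
  σ[b<=5](γ[h; MIN(d)→b](σ[h>=4](S))) → 1

== RESULT ==
h | b
6 | 3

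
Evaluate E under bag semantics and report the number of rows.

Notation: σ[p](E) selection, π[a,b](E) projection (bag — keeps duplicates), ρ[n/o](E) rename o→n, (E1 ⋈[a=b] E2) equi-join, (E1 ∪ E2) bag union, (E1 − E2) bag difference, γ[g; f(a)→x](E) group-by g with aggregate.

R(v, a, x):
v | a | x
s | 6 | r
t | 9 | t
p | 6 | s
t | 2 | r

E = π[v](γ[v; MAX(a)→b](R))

Row counts bottom-up:
  R → 4
  γ[v; MAX(a)→b](R) → 3
  π[v](γ[v; MAX(a)→b](R)) → 3

|E| = 3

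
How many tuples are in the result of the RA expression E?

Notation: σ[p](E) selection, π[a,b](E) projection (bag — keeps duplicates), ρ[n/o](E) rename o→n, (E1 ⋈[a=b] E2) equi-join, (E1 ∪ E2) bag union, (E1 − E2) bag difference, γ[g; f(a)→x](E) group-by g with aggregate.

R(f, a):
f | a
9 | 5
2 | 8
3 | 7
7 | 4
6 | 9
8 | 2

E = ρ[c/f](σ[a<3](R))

Per-node cardinality:
  R → 6
  σ[a<3](R) → 1
  ρ[c/f](σ[a<3](R)) → 1

|E| = 1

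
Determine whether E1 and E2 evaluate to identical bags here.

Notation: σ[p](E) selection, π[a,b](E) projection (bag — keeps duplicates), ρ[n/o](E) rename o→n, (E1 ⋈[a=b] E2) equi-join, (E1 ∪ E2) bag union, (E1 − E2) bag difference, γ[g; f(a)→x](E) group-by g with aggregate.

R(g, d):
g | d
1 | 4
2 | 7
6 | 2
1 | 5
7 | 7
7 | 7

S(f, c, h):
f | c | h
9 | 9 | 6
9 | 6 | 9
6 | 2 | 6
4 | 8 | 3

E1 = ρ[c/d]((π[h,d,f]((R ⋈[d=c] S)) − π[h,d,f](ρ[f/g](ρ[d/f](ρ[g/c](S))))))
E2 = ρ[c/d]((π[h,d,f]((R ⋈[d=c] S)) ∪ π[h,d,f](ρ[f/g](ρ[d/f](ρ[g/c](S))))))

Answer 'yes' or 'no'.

E1 subexpression sizes:
  R → 6
  S → 4
  (R ⋈[d=c] S) → 1
  π[h,d,f]((R ⋈[d=c] S)) → 1
  S → 4
  ρ[g/c](S) → 4
  ρ[d/f](ρ[g/c](S)) → 4
  ρ[f/g](ρ[d/f](ρ[g/c](S))) → 4
  π[h,d,f](ρ[f/g](ρ[d/f](ρ[g/c](S)))) → 4
  (π[h,d,f]((R ⋈[d=c] S)) − π[h,d,f](ρ[f/g](ρ[d/f](ρ[g/c](S))))) → 1
  ρ[c/d]((π[h,d,f]((R ⋈[d=c] S)) − π[h,d,f](ρ[f/g](ρ[d/f](ρ[g/c](S)))))) → 1
E2 subexpression sizes:
  R → 6
  S → 4
  (R ⋈[d=c] S) → 1
  π[h,d,f]((R ⋈[d=c] S)) → 1
  S → 4
  ρ[g/c](S) → 4
  ρ[d/f](ρ[g/c](S)) → 4
  ρ[f/g](ρ[d/f](ρ[g/c](S))) → 4
  π[h,d,f](ρ[f/g](ρ[d/f](ρ[g/c](S)))) → 4
  (π[h,d,f]((R ⋈[d=c] S)) ∪ π[h,d,f](ρ[f/g](ρ[d/f](ρ[g/c](S))))) → 5
  ρ[c/d]((π[h,d,f]((R ⋈[d=c] S)) ∪ π[h,d,f](ρ[f/g](ρ[d/f](ρ[g/c](S)))))) → 5

E1 result:
h | c | f
6 | 2 | 6
E2 result:
h | c | f
3 | 4 | 8
6 | 2 | 6
6 | 6 | 2
6 | 9 | 9
9 | 9 | 6
Witness: (3, 4, 8) appears 0× in E1 but 1× in E2.

no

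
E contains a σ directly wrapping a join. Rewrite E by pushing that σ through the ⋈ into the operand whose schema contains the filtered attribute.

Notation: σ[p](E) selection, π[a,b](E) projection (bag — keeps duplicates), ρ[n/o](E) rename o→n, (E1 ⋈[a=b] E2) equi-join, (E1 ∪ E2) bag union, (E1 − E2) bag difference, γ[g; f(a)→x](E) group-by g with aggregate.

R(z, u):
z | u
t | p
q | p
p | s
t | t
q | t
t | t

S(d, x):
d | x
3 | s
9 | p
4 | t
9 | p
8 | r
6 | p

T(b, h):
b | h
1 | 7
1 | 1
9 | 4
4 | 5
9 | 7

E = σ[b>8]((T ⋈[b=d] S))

σ filters on b, owned by the left side.
E' = (σ[b>8](T) ⋈[b=d] S)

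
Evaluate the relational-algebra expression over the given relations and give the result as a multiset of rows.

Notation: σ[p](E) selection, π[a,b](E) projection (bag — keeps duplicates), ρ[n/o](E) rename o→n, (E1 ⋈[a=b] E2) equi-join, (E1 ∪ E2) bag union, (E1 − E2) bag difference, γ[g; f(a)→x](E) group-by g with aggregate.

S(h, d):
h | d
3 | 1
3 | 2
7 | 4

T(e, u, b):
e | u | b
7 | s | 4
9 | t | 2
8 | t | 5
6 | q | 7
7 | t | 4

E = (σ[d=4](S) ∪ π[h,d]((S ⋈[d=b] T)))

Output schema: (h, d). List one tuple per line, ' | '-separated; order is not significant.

Subexpression sizes:
  S → 3
  σ[d=4](S) → 1
  S → 3
  T → 5
  (S ⋈[d=b] T) → 3
  π[h,d]((S ⋈[d=b] T)) → 3
  (σ[d=4](S) ∪ π[h,d]((S ⋈[d=b] T))) → 4

== RESULT ==
h | d
3 | 2
7 | 4
7 | 4
7 | 4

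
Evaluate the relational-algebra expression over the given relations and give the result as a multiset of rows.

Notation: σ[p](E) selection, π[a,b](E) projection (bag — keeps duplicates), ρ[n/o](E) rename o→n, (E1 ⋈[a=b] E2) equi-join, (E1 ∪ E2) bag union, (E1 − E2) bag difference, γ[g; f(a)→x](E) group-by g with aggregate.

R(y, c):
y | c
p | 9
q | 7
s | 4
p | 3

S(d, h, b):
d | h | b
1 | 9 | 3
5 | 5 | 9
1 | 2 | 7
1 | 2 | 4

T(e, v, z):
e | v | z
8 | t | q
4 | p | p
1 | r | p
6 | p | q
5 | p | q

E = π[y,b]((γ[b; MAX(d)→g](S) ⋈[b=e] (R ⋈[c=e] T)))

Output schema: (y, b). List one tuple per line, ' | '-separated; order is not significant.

Subexpression sizes:
  S → 4
  γ[b; MAX(d)→g](S) → 4
  R → 4
  T → 5
  (R ⋈[c=e] T) → 1
  (γ[b; MAX(d)→g](S) ⋈[b=e] (R ⋈[c=e] T)) → 1
  π[y,b]((γ[b; MAX(d)→g](S) ⋈[b=e] (R ⋈[c=e] T))) → 1

== RESULT ==
y | b
s | 4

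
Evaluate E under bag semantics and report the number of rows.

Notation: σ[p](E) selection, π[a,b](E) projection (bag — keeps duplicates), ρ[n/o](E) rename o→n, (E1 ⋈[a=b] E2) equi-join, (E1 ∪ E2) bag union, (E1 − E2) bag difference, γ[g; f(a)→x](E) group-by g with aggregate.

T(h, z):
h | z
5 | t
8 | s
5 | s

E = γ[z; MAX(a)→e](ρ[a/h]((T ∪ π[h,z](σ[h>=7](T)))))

Row counts bottom-up:
  T → 3
  T → 3
  σ[h>=7](T) → 1
  π[h,z](σ[h>=7](T)) → 1
  (T ∪ π[h,z](σ[h>=7](T))) → 4
  ρ[a/h]((T ∪ π[h,z](σ[h>=7](T)))) → 4
  γ[z; MAX(a)→e](ρ[a/h]((T ∪ π[h,z](σ[h>=7](T))))) → 2

|E| = 2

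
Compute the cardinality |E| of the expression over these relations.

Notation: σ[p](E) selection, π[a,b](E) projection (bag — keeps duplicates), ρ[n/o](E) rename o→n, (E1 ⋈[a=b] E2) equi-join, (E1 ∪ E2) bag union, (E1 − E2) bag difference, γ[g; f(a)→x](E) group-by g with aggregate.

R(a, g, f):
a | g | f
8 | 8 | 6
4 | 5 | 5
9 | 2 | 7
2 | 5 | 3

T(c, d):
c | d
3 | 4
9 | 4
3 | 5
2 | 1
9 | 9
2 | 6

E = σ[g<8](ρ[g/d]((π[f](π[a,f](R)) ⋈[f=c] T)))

Row counts bottom-up:
  R → 4
  π[a,f](R) → 4
  π[f](π[a,f](R)) → 4
  T → 6
  (π[f](π[a,f](R)) ⋈[f=c] T) → 2
  ρ[g/d]((π[f](π[a,f](R)) ⋈[f=c] T)) → 2
  σ[g<8](ρ[g/d]((π[f](π[a,f](R)) ⋈[f=c] T))) → 2

|E| = 2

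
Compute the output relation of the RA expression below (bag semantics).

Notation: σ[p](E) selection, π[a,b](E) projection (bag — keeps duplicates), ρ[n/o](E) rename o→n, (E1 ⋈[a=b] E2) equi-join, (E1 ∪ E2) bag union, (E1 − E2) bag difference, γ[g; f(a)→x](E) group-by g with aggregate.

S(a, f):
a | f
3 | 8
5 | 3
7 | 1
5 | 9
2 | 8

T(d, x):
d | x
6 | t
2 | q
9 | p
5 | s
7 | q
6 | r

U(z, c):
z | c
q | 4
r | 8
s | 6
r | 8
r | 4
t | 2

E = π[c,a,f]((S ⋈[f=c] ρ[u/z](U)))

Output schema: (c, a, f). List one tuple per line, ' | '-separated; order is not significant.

Subexpression sizes:
  S → 5
  U → 6
  ρ[u/z](U) → 6
  (S ⋈[f=c] ρ[u/z](U)) → 4
  π[c,a,f]((S ⋈[f=c] ρ[u/z](U))) → 4

== RESULT ==
c | a | f
8 | 2 | 8
8 | 2 | 8
8 | 3 | 8
8 | 3 | 8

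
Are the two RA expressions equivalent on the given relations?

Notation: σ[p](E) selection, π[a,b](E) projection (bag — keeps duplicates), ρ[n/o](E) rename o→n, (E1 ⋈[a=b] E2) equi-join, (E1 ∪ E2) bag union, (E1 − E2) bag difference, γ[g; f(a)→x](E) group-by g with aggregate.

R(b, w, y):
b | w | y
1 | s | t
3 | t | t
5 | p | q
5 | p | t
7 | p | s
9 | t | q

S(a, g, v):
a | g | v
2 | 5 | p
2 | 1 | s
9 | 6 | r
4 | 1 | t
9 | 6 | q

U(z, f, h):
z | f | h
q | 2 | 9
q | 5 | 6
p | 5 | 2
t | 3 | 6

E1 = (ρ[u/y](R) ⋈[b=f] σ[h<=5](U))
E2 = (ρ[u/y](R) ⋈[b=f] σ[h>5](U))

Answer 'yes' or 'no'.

E1 row counts bottom-up:
  R → 6
  ρ[u/y](R) → 6
  U → 4
  σ[h<=5](U) → 1
  (ρ[u/y](R) ⋈[b=f] σ[h<=5](U)) → 2
E2 row counts bottom-up:
  R → 6
  ρ[u/y](R) → 6
  U → 4
  σ[h>5](U) → 3
  (ρ[u/y](R) ⋈[b=f] σ[h>5](U)) → 3

E1 result:
b | w | u | z | f | h
5 | p | q | p | 5 | 2
5 | p | t | p | 5 | 2
E2 result:
b | w | u | z | f | h
3 | t | t | t | 3 | 6
5 | p | q | q | 5 | 6
5 | p | t | q | 5 | 6
Witness: (5, 'p', 'q', 'p', 5, 2) appears 1× in E1 but 0× in E2.

no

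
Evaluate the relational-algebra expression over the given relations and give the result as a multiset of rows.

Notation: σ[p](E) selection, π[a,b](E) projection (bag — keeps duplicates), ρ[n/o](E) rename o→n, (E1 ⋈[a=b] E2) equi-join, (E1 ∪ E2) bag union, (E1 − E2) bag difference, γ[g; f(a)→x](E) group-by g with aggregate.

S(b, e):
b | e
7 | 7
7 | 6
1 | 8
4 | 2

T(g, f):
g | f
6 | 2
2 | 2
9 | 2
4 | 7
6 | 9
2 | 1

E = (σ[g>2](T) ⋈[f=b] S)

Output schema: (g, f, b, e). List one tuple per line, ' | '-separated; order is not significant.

Subexpression sizes:
  T → 6
  σ[g>2](T) → 4
  S → 4
  (σ[g>2](T) ⋈[f=b] S) → 2

== RESULT ==
g | f | b | e
4 | 7 | 7 | 6
4 | 7 | 7 | 7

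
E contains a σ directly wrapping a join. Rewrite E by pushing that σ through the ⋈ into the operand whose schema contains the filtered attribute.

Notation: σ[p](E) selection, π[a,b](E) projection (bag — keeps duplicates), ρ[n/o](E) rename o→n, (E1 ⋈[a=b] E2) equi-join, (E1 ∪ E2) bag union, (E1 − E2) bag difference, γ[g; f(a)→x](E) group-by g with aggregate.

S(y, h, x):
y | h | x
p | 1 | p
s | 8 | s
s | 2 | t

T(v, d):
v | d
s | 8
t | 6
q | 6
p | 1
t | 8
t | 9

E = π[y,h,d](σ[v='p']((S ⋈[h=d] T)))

σ filters on v, owned by the right side.
E' = π[y,h,d]((S ⋈[h=d] σ[v='p'](T)))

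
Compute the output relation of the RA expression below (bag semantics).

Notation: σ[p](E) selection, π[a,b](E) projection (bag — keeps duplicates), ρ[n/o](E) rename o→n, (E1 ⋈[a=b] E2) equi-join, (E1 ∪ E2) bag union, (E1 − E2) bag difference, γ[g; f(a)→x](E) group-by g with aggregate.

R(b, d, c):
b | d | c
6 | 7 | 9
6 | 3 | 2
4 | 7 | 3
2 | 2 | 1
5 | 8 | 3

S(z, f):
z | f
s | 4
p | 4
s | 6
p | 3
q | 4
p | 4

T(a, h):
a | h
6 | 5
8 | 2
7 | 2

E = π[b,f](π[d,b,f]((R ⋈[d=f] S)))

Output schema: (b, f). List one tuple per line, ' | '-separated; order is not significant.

Subexpression sizes:
  R → 5
  S → 6
  (R ⋈[d=f] S) → 1
  π[d,b,f]((R ⋈[d=f] S)) → 1
  π[b,f](π[d,b,f]((R ⋈[d=f] S))) → 1

== RESULT ==
b | f
6 | 3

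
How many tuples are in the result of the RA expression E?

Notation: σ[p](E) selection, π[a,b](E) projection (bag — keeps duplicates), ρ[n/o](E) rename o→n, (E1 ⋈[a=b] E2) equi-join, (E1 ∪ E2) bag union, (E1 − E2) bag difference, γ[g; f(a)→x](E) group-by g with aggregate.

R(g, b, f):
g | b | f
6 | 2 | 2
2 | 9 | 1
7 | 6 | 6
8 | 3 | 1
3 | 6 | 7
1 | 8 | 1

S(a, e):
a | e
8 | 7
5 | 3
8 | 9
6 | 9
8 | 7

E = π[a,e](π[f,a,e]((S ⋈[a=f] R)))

Stepwise |·|:
  S → 5
  R → 6
  (S ⋈[a=f] R) → 1
  π[f,a,e]((S ⋈[a=f] R)) → 1
  π[a,e](π[f,a,e]((S ⋈[a=f] R))) → 1

|E| = 1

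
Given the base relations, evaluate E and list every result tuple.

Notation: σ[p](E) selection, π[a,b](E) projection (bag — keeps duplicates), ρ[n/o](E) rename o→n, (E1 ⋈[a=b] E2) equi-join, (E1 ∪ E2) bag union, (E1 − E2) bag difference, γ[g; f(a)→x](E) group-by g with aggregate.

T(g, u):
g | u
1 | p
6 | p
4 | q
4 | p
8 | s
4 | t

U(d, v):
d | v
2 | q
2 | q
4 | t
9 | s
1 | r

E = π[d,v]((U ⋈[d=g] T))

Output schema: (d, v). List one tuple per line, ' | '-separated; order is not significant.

Subexpression sizes:
  U → 5
  T → 6
  (U ⋈[d=g] T) → 4
  π[d,v]((U ⋈[d=g] T)) → 4

== RESULT ==
d | v
1 | r
4 | t
4 | t
4 | t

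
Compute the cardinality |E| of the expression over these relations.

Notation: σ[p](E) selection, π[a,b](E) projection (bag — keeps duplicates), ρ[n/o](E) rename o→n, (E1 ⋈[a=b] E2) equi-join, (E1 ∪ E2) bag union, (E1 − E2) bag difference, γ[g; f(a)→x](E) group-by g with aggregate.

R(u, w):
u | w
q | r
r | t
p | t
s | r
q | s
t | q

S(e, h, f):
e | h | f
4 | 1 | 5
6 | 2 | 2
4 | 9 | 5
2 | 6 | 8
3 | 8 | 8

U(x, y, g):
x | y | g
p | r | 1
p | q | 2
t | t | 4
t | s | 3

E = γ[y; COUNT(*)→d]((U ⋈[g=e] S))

Subexpression sizes:
  U → 4
  S → 5
  (U ⋈[g=e] S) → 4
  γ[y; COUNT(*)→d]((U ⋈[g=e] S)) → 3

|E| = 3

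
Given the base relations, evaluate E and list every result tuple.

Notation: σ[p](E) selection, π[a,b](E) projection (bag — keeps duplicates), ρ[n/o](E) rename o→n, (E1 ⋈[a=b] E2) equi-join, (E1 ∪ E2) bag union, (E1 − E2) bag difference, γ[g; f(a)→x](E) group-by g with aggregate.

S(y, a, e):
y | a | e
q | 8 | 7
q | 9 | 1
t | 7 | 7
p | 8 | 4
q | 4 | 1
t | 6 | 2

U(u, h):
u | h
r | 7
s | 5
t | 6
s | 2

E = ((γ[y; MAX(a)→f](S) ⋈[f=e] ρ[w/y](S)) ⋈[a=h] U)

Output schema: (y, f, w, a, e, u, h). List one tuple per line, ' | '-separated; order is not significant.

Row counts bottom-up:
  S → 6
  γ[y; MAX(a)→f](S) → 3
  S → 6
  ρ[w/y](S) → 6
  (γ[y; MAX(a)→f](S) ⋈[f=e] ρ[w/y](S)) → 2
  U → 4
  ((γ[y; MAX(a)→f](S) ⋈[f=e] ρ[w/y](S)) ⋈[a=h] U) → 1

== RESULT ==
y | f | w | a | e | u | h
t | 7 | t | 7 | 7 | r | 7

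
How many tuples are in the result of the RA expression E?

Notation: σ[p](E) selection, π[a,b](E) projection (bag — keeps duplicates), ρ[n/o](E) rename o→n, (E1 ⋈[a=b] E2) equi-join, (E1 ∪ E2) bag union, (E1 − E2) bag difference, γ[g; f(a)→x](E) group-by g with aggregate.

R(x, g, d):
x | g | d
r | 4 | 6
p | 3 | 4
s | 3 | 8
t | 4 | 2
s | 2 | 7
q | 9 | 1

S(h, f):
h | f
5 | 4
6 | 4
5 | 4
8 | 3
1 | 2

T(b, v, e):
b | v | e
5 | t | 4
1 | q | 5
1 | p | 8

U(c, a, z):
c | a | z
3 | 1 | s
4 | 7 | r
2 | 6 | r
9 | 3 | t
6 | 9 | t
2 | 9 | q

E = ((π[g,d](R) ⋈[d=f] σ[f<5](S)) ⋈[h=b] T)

Stepwise |·|:
  R → 6
  π[g,d](R) → 6
  S → 5
  σ[f<5](S) → 5
  (π[g,d](R) ⋈[d=f] σ[f<5](S)) → 4
  T → 3
  ((π[g,d](R) ⋈[d=f] σ[f<5](S)) ⋈[h=b] T) → 4

|E| = 4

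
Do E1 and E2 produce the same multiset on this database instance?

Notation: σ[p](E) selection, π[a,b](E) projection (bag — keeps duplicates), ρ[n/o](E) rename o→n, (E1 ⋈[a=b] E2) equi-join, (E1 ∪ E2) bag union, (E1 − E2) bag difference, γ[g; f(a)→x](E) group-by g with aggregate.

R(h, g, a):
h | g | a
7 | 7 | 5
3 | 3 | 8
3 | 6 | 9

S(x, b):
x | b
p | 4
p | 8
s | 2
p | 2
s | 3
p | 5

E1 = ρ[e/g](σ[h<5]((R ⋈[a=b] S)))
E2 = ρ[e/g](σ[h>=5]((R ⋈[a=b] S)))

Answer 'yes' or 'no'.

E1 subexpression sizes:
  R → 3
  S → 6
  (R ⋈[a=b] S) → 2
  σ[h<5]((R ⋈[a=b] S)) → 1
  ρ[e/g](σ[h<5]((R ⋈[a=b] S))) → 1
E2 subexpression sizes:
  R → 3
  S → 6
  (R ⋈[a=b] S) → 2
  σ[h>=5]((R ⋈[a=b] S)) → 1
  ρ[e/g](σ[h>=5]((R ⋈[a=b] S))) → 1

E1 result:
h | e | a | x | b
3 | 3 | 8 | p | 8
E2 result:
h | e | a | x | b
7 | 7 | 5 | p | 5
Witness: (7, 7, 5, 'p', 5) appears 0× in E1 but 1× in E2.

no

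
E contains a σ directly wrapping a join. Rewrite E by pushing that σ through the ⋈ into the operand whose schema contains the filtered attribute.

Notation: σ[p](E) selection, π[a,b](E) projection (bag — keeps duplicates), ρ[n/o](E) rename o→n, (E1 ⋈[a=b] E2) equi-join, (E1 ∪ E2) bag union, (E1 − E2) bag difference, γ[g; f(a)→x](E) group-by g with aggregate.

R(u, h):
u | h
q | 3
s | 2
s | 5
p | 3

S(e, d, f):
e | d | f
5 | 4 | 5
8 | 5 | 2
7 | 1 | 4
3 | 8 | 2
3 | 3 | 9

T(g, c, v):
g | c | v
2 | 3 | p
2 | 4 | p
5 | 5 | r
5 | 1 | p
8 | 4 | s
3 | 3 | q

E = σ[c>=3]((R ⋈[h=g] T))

σ filters on c, owned by the right side.
E' = (R ⋈[h=g] σ[c>=3](T))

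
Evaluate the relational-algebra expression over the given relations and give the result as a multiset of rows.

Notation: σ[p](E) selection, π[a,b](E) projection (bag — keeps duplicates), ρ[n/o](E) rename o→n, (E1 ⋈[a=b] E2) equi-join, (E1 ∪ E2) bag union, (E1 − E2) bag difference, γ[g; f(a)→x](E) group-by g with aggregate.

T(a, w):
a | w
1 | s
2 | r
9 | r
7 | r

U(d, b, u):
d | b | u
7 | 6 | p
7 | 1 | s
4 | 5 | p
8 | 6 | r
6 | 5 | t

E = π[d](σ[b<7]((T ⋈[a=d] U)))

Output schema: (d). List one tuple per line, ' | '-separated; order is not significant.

Stepwise |·|:
  T → 4
  U → 5
  (T ⋈[a=d] U) → 2
  σ[b<7]((T ⋈[a=d] U)) → 2
  π[d](σ[b<7]((T ⋈[a=d] U))) → 2

== RESULT ==
d
7
7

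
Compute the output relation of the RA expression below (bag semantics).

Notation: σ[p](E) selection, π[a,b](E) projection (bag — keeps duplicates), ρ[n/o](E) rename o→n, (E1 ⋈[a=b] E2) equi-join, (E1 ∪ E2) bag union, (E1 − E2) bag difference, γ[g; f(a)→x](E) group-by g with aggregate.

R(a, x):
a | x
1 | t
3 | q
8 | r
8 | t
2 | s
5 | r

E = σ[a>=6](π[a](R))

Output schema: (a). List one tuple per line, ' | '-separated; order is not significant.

Stepwise |·|:
  R → 6
  π[a](R) → 6
  σ[a>=6](π[a](R)) → 2

== RESULT ==
a
8
8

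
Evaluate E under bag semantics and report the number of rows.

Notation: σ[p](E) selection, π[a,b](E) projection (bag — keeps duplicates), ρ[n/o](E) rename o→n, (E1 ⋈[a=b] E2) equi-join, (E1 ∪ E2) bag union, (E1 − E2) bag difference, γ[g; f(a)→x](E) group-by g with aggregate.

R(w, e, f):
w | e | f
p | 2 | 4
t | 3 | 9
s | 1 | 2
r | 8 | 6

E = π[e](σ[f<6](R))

Stepwise |·|:
  R → 4
  σ[f<6](R) → 2
  π[e](σ[f<6](R)) → 2

|E| = 2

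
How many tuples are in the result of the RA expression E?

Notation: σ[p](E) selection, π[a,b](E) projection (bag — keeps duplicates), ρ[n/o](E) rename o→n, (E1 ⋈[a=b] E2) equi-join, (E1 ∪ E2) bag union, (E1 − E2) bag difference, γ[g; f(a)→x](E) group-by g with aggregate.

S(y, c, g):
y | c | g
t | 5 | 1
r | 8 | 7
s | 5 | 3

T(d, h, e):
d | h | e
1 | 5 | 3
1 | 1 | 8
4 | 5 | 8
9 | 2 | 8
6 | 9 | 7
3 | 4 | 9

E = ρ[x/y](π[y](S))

Per-node cardinality:
  S → 3
  π[y](S) → 3
  ρ[x/y](π[y](S)) → 3

|E| = 3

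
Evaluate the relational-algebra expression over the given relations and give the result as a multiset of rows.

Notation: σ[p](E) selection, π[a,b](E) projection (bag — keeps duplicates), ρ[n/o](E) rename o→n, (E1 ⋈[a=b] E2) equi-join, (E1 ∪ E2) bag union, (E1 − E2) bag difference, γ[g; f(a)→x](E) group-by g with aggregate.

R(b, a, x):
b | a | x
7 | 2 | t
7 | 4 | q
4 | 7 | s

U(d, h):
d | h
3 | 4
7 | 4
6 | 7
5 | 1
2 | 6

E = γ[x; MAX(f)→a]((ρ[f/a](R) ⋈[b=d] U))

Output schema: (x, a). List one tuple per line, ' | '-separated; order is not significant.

Row counts bottom-up:
  R → 3
  ρ[f/a](R) → 3
  U → 5
  (ρ[f/a](R) ⋈[b=d] U) → 2
  γ[x; MAX(f)→a]((ρ[f/a](R) ⋈[b=d] U)) → 2

== RESULT ==
x | a
q | 4
t | 2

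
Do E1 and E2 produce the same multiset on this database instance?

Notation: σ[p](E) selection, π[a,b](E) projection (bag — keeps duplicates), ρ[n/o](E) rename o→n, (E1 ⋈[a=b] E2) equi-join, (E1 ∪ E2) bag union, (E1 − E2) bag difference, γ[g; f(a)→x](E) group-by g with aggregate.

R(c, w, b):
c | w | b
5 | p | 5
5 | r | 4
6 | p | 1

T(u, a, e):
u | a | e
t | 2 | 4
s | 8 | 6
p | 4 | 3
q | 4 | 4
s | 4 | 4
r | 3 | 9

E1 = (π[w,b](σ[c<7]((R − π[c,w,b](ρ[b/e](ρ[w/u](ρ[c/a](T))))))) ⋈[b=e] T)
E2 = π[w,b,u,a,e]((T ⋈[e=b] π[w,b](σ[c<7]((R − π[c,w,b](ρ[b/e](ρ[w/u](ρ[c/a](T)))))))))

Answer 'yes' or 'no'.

E1 row counts bottom-up:
  R → 3
  T → 6
  ρ[c/a](T) → 6
  ρ[w/u](ρ[c/a](T)) → 6
  ρ[b/e](ρ[w/u](ρ[c/a](T))) → 6
  π[c,w,b](ρ[b/e](ρ[w/u](ρ[c/a](T)))) → 6
  (R − π[c,w,b](ρ[b/e](ρ[w/u](ρ[c/a](T))))) → 3
  σ[c<7]((R − π[c,w,b](ρ[b/e](ρ[w/u](ρ[c/a](T)))))) → 3
  π[w,b](σ[c<7]((R − π[c,w,b](ρ[b/e](ρ[w/u](ρ[c/a](T))))))) → 3
  T → 6
  (π[w,b](σ[c<7]((R − π[c,w,b](ρ[b/e](ρ[w/u](ρ[c/a](T))))))) ⋈[b=e] T) → 3
E2 row counts bottom-up:
  T → 6
  R → 3
  T → 6
  ρ[c/a](T) → 6
  ρ[w/u](ρ[c/a](T)) → 6
  ρ[b/e](ρ[w/u](ρ[c/a](T))) → 6
  π[c,w,b](ρ[b/e](ρ[w/u](ρ[c/a](T)))) → 6
  (R − π[c,w,b](ρ[b/e](ρ[w/u](ρ[c/a](T))))) → 3
  σ[c<7]((R − π[c,w,b](ρ[b/e](ρ[w/u](ρ[c/a](T)))))) → 3
  π[w,b](σ[c<7]((R − π[c,w,b](ρ[b/e](ρ[w/u](ρ[c/a](T))))))) → 3
  (T ⋈[e=b] π[w,b](σ[c<7]((R − π[c,w,b](ρ[b/e](ρ[w/u](ρ[c/a](T)))))))) → 3
  π[w,b,u,a,e]((T ⋈[e=b] π[w,b](σ[c<7]((R − π[c,w,b](ρ[b/e](ρ[w/u](ρ[c/a](T))))))))) → 3

E1 and E2 produce the same multiset:
w | b | u | a | e
r | 4 | q | 4 | 4
r | 4 | s | 4 | 4
r | 4 | t | 2 | 4

yes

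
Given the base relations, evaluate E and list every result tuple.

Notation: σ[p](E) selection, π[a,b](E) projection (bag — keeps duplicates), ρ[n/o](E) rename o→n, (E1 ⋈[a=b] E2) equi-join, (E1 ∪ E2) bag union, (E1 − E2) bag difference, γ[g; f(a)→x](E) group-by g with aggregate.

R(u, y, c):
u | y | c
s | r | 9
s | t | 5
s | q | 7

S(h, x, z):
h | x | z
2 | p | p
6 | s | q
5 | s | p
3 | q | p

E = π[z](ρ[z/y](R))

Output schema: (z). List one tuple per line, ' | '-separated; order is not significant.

Per-node cardinality:
  R → 3
  ρ[z/y](R) → 3
  π[z](ρ[z/y](R)) → 3

== RESULT ==
z
q
r
t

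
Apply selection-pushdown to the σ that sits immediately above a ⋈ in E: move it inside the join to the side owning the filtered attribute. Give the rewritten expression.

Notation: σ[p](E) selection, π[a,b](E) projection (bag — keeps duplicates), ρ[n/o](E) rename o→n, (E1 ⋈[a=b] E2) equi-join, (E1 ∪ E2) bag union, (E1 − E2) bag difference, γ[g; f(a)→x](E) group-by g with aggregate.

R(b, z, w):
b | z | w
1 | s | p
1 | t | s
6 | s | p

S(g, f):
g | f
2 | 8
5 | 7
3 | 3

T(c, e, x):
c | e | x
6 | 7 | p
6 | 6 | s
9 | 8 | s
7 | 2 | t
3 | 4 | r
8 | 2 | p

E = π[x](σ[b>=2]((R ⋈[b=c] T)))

σ filters on b, owned by the left side.
E' = π[x]((σ[b>=2](R) ⋈[b=c] T))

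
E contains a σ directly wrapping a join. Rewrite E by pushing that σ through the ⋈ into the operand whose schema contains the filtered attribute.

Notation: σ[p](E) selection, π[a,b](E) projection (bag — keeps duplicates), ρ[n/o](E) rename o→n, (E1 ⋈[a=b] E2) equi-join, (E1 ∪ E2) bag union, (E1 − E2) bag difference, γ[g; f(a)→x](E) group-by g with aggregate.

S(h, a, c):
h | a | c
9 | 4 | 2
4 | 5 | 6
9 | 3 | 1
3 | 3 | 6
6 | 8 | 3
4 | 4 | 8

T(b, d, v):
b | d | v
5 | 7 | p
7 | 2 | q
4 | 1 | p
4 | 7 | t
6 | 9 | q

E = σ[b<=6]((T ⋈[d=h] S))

σ filters on b, owned by the left side.
E' = (σ[b<=6](T) ⋈[d=h] S)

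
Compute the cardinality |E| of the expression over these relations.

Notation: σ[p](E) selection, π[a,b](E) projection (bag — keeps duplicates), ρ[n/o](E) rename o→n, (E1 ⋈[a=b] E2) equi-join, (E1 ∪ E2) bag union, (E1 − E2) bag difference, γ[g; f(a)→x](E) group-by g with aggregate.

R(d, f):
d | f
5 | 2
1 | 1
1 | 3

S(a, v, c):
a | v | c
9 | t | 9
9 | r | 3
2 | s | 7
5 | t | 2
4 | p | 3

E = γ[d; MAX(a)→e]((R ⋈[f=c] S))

Subexpression sizes:
  R → 3
  S → 5
  (R ⋈[f=c] S) → 3
  γ[d; MAX(a)→e]((R ⋈[f=c] S)) → 2

|E| = 2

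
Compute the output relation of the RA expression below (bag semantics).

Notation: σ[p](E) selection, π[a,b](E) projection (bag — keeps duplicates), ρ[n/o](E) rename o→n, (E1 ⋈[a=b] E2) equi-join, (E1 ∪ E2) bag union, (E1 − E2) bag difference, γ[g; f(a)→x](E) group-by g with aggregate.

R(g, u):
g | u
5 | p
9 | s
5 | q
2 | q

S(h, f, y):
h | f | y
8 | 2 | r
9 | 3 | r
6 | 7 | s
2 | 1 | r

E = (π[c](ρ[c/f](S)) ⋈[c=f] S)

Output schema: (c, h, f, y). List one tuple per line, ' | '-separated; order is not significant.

Subexpression sizes:
  S → 4
  ρ[c/f](S) → 4
  π[c](ρ[c/f](S)) → 4
  S → 4
  (π[c](ρ[c/f](S)) ⋈[c=f] S) → 4

== RESULT ==
c | h | f | y
1 | 2 | 1 | r
2 | 8 | 2 | r
3 | 9 | 3 | r
7 | 6 | 7 | s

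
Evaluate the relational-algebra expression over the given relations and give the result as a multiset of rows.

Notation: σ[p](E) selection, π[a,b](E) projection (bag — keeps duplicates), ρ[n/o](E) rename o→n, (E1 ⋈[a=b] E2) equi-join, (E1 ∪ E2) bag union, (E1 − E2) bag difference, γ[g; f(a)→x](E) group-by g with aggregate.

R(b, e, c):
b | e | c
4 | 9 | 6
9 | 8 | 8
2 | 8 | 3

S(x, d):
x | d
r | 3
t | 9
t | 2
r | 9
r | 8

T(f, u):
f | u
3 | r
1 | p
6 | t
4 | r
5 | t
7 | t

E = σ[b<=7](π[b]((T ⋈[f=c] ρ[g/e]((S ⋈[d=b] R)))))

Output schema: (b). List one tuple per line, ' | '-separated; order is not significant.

Subexpression sizes:
  T → 6
  S → 5
  R → 3
  (S ⋈[d=b] R) → 3
  ρ[g/e]((S ⋈[d=b] R)) → 3
  (T ⋈[f=c] ρ[g/e]((S ⋈[d=b] R))) → 1
  π[b]((T ⋈[f=c] ρ[g/e]((S ⋈[d=b] R)))) → 1
  σ[b<=7](π[b]((T ⋈[f=c] ρ[g/e]((S ⋈[d=b] R))))) → 1

== RESULT ==
b
2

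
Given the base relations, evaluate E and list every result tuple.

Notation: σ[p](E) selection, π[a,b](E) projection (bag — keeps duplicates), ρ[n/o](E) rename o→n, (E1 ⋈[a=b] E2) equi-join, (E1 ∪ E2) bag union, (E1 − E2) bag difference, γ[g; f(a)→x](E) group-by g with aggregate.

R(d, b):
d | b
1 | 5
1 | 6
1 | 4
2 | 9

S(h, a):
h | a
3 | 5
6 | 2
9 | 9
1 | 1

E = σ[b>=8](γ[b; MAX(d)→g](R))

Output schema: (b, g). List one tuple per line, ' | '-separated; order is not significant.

Stepwise |·|:
  R → 4
  γ[b; MAX(d)→g](R) → 4
  σ[b>=8](γ[b; MAX(d)→g](R)) → 1

== RESULT ==
b | g
9 | 2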